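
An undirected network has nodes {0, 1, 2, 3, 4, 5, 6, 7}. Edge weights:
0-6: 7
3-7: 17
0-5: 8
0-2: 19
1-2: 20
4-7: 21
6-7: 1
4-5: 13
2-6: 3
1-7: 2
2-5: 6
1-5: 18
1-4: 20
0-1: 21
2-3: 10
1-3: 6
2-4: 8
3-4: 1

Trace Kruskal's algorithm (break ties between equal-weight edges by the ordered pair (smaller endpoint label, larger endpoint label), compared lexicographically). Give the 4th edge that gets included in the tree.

2-6

Kruskal's algorithm — process edges by increasing weight (ties by edge label):
3-4 (1): add — endpoints in different components.
6-7 (1): add — endpoints in different components.
1-7 (2): add — endpoints in different components.
2-6 (3): add — endpoints in different components.
1-3 (6): add — endpoints in different components.
2-5 (6): add — endpoints in different components.
0-6 (7): add — endpoints in different components.
The 4th edge added is 2-6.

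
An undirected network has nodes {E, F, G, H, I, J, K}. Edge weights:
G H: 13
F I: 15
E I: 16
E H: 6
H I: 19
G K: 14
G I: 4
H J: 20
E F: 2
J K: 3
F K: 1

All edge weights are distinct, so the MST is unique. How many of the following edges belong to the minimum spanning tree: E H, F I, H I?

1

Kruskal: consider edges lightest-first.
F K (1): add. Components now {E} {F,K} {G} {H} {I} {J}
E F (2): add. Components now {E,F,K} {G} {H} {I} {J}
J K (3): add. Components now {E,F,J,K} {G} {H} {I}
G I (4): add. Components now {E,F,J,K} {G,I} {H}
E H (6): add. Components now {E,F,H,J,K} {G,I}
G H (13): add. Components now {E,F,G,H,I,J,K}
MST edge set: {F K, E F, J K, G I, E H, G H}.
Of the listed edges, {E H} are in the MST → 1.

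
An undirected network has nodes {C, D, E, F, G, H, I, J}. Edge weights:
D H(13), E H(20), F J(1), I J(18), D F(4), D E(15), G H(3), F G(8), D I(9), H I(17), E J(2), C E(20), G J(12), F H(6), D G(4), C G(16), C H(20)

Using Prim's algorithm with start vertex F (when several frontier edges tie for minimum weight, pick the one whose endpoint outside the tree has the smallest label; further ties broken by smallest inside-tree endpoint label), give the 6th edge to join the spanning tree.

Prim's algorithm from F:
Step 1: cheapest edge leaving the tree is F J (1); add J.
Step 2: cheapest edge leaving the tree is E J (2); add E.
Step 3: cheapest edge leaving the tree is D F (4); add D.
Step 4: cheapest edge leaving the tree is D G (4); add G.
Step 5: cheapest edge leaving the tree is G H (3); add H.
Step 6: cheapest edge leaving the tree is D I (9); add I.
Step 7: cheapest edge leaving the tree is C G (16); add C.
The 6th edge added is D I.

D-I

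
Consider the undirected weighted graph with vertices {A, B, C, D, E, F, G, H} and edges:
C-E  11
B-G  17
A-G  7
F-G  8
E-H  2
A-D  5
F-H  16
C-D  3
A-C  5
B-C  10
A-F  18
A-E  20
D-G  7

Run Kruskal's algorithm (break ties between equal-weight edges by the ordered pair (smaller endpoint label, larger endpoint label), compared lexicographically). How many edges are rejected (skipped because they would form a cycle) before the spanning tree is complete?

Sort edges by weight, then run Kruskal:
E-H (2): add — endpoints in different components.
C-D (3): add — endpoints in different components.
A-C (5): add — endpoints in different components.
A-D (5): skip — A and D already connected.
A-G (7): add — endpoints in different components.
D-G (7): skip — D and G already connected.
F-G (8): add — endpoints in different components.
B-C (10): add — endpoints in different components.
C-E (11): add — endpoints in different components.
Edges rejected before the tree was complete: 2.

2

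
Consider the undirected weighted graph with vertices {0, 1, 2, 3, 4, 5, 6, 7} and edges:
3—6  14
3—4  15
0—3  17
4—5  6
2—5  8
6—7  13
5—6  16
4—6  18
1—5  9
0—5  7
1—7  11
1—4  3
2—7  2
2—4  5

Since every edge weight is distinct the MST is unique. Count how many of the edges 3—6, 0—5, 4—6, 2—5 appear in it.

Sort edges by weight, then run Kruskal:
2—7 (2): add — endpoints in different components.
1—4 (3): add — endpoints in different components.
2—4 (5): add — endpoints in different components.
4—5 (6): add — endpoints in different components.
0—5 (7): add — endpoints in different components.
2—5 (8): skip — 2 and 5 already connected.
1—5 (9): skip — 1 and 5 already connected.
1—7 (11): skip — 1 and 7 already connected.
6—7 (13): add — endpoints in different components.
3—6 (14): add — endpoints in different components.
MST edge set: {2—7, 1—4, 2—4, 4—5, 0—5, 6—7, 3—6}.
Of the listed edges, {3—6, 0—5} are in the MST → 2.

2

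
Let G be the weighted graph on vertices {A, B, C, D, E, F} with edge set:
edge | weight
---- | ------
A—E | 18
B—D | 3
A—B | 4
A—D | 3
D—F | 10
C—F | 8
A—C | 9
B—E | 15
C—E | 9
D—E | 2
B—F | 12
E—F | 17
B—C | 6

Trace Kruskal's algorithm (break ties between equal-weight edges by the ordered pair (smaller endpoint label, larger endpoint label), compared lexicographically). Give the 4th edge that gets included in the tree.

B-C

Sort edges by weight, then run Kruskal:
D—E (2): add. Components now {A} {B} {C} {D,E} {F}
A—D (3): add. Components now {A,D,E} {B} {C} {F}
B—D (3): add. Components now {A,B,D,E} {C} {F}
A—B (4): skip — A and B already connected.
B—C (6): add. Components now {A,B,C,D,E} {F}
C—F (8): add. Components now {A,B,C,D,E,F}
The 4th edge added is B—C.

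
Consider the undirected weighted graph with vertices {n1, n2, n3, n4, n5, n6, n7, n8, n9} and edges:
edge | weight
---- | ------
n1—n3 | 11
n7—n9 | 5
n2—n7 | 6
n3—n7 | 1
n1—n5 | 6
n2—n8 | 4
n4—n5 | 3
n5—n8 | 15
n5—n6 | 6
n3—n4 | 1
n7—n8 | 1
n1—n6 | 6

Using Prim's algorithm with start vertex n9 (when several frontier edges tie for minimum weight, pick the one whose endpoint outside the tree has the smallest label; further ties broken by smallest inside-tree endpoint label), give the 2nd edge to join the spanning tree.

Prim's algorithm from n9:
Step 1: cheapest edge leaving the tree is n7—n9 (5); add n7.
Step 2: cheapest edge leaving the tree is n3—n7 (1); add n3.
Step 3: cheapest edge leaving the tree is n3—n4 (1); add n4.
Step 4: cheapest edge leaving the tree is n7—n8 (1); add n8.
Step 5: cheapest edge leaving the tree is n4—n5 (3); add n5.
Step 6: cheapest edge leaving the tree is n2—n8 (4); add n2.
Step 7: cheapest edge leaving the tree is n1—n5 (6); add n1.
Step 8: cheapest edge leaving the tree is n1—n6 (6); add n6.
The 2nd edge added is n3—n7.

n3-n7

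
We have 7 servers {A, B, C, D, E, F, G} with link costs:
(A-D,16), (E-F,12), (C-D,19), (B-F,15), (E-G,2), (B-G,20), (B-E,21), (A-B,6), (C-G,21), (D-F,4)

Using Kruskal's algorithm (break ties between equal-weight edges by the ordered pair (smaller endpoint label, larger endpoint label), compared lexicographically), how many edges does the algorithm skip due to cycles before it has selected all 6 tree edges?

1

Kruskal's algorithm — process edges by increasing weight (ties by edge label):
E-G (2): add — endpoints in different components.
D-F (4): add — endpoints in different components.
A-B (6): add — endpoints in different components.
E-F (12): add — endpoints in different components.
B-F (15): add — endpoints in different components.
A-D (16): skip — A and D already connected.
C-D (19): add — endpoints in different components.
Edges rejected before the tree was complete: 1.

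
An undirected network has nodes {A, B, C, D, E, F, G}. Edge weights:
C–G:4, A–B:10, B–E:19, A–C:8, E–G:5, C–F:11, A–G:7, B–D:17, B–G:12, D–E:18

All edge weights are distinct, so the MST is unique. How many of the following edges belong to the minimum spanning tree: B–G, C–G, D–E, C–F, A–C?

Sort edges by weight, then run Kruskal:
C–G (4): add. Components now {A} {B} {C,G} {D} {E} {F}
E–G (5): add. Components now {A} {B} {C,E,G} {D} {F}
A–G (7): add. Components now {A,C,E,G} {B} {D} {F}
A–C (8): skip — A and C already connected.
A–B (10): add. Components now {A,B,C,E,G} {D} {F}
C–F (11): add. Components now {A,B,C,E,F,G} {D}
B–G (12): skip — B and G already connected.
B–D (17): add. Components now {A,B,C,D,E,F,G}
MST edge set: {C–G, E–G, A–G, A–B, C–F, B–D}.
Of the listed edges, {C–G, C–F} are in the MST → 2.

2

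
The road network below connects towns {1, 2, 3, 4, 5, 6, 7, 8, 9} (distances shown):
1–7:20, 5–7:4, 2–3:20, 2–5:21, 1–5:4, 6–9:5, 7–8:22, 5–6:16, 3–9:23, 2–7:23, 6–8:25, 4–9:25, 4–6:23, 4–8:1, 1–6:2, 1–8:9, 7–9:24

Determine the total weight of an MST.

Sort edges by weight, then run Kruskal:
4–8 (1): add — endpoints in different components.
1–6 (2): add — endpoints in different components.
1–5 (4): add — endpoints in different components.
5–7 (4): add — endpoints in different components.
6–9 (5): add — endpoints in different components.
1–8 (9): add — endpoints in different components.
5–6 (16): skip — 5 and 6 already connected.
1–7 (20): skip — 1 and 7 already connected.
2–3 (20): add — endpoints in different components.
2–5 (21): add — endpoints in different components.
MST edges: 4–8, 1–6, 1–5, 5–7, 6–9, 1–8, 2–3, 2–5; total weight 1+2+4+4+5+9+20+21 = 66.

66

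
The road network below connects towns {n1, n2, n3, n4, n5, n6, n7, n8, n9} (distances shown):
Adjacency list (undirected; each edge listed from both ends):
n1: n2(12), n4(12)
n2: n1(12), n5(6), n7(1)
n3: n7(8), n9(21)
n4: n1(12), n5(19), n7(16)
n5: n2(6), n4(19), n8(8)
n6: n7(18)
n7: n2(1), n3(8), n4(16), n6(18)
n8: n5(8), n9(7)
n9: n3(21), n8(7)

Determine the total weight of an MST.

Prim's algorithm from n8:
Step 1: cheapest edge leaving the tree is n8 n9 (7); add n9.
Step 2: cheapest edge leaving the tree is n5 n8 (8); add n5.
Step 3: cheapest edge leaving the tree is n2 n5 (6); add n2.
Step 4: cheapest edge leaving the tree is n2 n7 (1); add n7.
Step 5: cheapest edge leaving the tree is n3 n7 (8); add n3.
Step 6: cheapest edge leaving the tree is n1 n2 (12); add n1.
Step 7: cheapest edge leaving the tree is n1 n4 (12); add n4.
Step 8: cheapest edge leaving the tree is n6 n7 (18); add n6.
MST edges: n8 n9, n5 n8, n2 n5, n2 n7, n3 n7, n1 n2, n1 n4, n6 n7; total weight 7+8+6+1+8+12+12+18 = 72.

72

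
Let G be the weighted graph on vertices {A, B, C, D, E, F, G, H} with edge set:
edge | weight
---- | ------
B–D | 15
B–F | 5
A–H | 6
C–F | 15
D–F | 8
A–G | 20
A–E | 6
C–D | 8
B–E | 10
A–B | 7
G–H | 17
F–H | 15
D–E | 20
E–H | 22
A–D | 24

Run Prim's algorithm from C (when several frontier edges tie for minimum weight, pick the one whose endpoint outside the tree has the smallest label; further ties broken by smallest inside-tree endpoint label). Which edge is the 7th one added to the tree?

G-H

Prim, starting at C.
Step 1: cheapest edge leaving the tree is C–D (8); add D.
Step 2: cheapest edge leaving the tree is D–F (8); add F.
Step 3: cheapest edge leaving the tree is B–F (5); add B.
Step 4: cheapest edge leaving the tree is A–B (7); add A.
Step 5: cheapest edge leaving the tree is A–E (6); add E.
Step 6: cheapest edge leaving the tree is A–H (6); add H.
Step 7: cheapest edge leaving the tree is G–H (17); add G.
The 7th edge added is G–H.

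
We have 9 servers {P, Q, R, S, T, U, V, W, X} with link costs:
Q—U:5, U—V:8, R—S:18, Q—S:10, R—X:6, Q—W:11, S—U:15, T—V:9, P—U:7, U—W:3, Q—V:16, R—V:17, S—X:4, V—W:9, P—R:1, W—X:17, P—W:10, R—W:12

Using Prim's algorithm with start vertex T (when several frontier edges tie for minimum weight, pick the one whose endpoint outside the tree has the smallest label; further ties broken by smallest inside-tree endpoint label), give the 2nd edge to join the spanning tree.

Prim, starting at T.
Step 1: cheapest edge leaving the tree is T—V (9); add V.
Step 2: cheapest edge leaving the tree is U—V (8); add U.
Step 3: cheapest edge leaving the tree is U—W (3); add W.
Step 4: cheapest edge leaving the tree is Q—U (5); add Q.
Step 5: cheapest edge leaving the tree is P—U (7); add P.
Step 6: cheapest edge leaving the tree is P—R (1); add R.
Step 7: cheapest edge leaving the tree is R—X (6); add X.
Step 8: cheapest edge leaving the tree is S—X (4); add S.
The 2nd edge added is U—V.

U-V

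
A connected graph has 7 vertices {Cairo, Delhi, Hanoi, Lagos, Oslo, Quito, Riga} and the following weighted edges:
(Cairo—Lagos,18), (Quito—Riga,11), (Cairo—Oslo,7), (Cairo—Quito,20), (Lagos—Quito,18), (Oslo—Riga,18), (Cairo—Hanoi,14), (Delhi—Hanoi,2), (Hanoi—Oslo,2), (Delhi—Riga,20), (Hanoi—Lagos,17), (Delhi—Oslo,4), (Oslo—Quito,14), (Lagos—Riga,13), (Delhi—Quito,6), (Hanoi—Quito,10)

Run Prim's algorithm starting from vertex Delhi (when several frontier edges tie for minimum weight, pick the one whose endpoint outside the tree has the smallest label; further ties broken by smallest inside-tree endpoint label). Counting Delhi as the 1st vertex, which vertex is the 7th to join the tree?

Lagos

Prim's algorithm from Delhi:
Step 1: cheapest edge leaving the tree is Delhi—Hanoi (2); add Hanoi.
Step 2: cheapest edge leaving the tree is Hanoi—Oslo (2); add Oslo.
Step 3: cheapest edge leaving the tree is Delhi—Quito (6); add Quito.
Step 4: cheapest edge leaving the tree is Cairo—Oslo (7); add Cairo.
Step 5: cheapest edge leaving the tree is Quito—Riga (11); add Riga.
Step 6: cheapest edge leaving the tree is Lagos—Riga (13); add Lagos.
Vertex order: Delhi, Hanoi, Oslo, Quito, Cairo, Riga, Lagos. The 7th vertex is Lagos.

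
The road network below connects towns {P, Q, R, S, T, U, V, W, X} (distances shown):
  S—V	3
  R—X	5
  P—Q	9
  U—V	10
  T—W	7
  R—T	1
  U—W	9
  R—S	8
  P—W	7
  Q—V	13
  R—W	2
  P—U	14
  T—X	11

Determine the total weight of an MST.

44

Kruskal's algorithm — process edges by increasing weight (ties by edge label):
R—T (1): add — endpoints in different components.
R—W (2): add — endpoints in different components.
S—V (3): add — endpoints in different components.
R—X (5): add — endpoints in different components.
P—W (7): add — endpoints in different components.
T—W (7): skip — T and W already connected.
R—S (8): add — endpoints in different components.
P—Q (9): add — endpoints in different components.
U—W (9): add — endpoints in different components.
MST edges: R—T, R—W, S—V, R—X, P—W, R—S, P—Q, U—W; total weight 1+2+3+5+7+8+9+9 = 44.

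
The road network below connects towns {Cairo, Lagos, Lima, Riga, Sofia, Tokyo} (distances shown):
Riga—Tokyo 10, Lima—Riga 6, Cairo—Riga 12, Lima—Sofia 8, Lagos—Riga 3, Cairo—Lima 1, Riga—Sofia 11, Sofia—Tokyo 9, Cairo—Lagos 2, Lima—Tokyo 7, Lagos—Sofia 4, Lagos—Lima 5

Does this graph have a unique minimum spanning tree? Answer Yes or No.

Yes

Sort edges by weight, then run Kruskal:
Cairo—Lima (1): add — endpoints in different components.
Cairo—Lagos (2): add — endpoints in different components.
Lagos—Riga (3): add — endpoints in different components.
Lagos—Sofia (4): add — endpoints in different components.
Lagos—Lima (5): skip — Lagos and Lima already connected.
Lima—Riga (6): skip — Lima and Riga already connected.
Lima—Tokyo (7): add — endpoints in different components.
Every non-tree edge has weight strictly greater than the heaviest edge on the tree path between its endpoints, so the MST is unique.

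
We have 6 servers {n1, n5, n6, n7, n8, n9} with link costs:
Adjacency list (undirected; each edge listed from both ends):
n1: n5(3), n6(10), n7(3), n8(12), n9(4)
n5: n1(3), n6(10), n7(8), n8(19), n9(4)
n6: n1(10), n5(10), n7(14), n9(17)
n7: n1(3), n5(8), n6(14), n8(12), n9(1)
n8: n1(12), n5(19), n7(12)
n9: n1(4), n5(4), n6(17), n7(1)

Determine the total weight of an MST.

Kruskal's algorithm — process edges by increasing weight (ties by edge label):
n7—n9 (1): add — endpoints in different components.
n1—n5 (3): add — endpoints in different components.
n1—n7 (3): add — endpoints in different components.
n1—n9 (4): skip — n1 and n9 already connected.
n5—n9 (4): skip — n9 and n5 already connected.
n5—n7 (8): skip — n7 and n5 already connected.
n1—n6 (10): add — endpoints in different components.
n5—n6 (10): skip — n6 and n5 already connected.
n1—n8 (12): add — endpoints in different components.
MST edges: n7—n9, n1—n5, n1—n7, n1—n6, n1—n8; total weight 1+3+3+10+12 = 29.

29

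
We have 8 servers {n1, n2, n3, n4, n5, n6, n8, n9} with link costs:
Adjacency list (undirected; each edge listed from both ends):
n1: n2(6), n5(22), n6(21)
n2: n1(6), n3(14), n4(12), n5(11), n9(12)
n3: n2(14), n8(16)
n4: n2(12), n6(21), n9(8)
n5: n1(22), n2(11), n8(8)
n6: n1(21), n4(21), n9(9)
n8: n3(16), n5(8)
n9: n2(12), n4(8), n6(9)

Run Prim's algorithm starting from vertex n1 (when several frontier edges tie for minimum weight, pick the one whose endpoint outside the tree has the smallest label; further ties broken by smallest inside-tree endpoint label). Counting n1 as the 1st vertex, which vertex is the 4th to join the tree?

Grow the tree from n1 using Prim:
Step 1: cheapest edge leaving the tree is n1—n2 (6); add n2.
Step 2: cheapest edge leaving the tree is n2—n5 (11); add n5.
Step 3: cheapest edge leaving the tree is n5—n8 (8); add n8.
Step 4: cheapest edge leaving the tree is n2—n4 (12); add n4.
Step 5: cheapest edge leaving the tree is n4—n9 (8); add n9.
Step 6: cheapest edge leaving the tree is n6—n9 (9); add n6.
Step 7: cheapest edge leaving the tree is n2—n3 (14); add n3.
Vertex order: n1, n2, n5, n8, n4, n9, n6, n3. The 4th vertex is n8.

n8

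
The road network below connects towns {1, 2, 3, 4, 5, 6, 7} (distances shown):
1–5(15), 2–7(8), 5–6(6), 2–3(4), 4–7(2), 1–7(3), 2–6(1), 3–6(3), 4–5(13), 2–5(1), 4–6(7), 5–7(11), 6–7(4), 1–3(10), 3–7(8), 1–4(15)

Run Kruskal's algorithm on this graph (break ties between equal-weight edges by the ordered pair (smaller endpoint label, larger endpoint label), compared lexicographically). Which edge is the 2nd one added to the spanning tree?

2-6

Kruskal: consider edges lightest-first.
2–5 (1): add. Components now {1} {2,5} {3} {4} {6} {7}
2–6 (1): add. Components now {1} {2,5,6} {3} {4} {7}
4–7 (2): add. Components now {1} {2,5,6} {3} {4,7}
1–7 (3): add. Components now {1,4,7} {2,5,6} {3}
3–6 (3): add. Components now {1,4,7} {2,3,5,6}
2–3 (4): skip — 2 and 3 already connected.
6–7 (4): add. Components now {1,2,3,4,5,6,7}
The 2nd edge added is 2–6.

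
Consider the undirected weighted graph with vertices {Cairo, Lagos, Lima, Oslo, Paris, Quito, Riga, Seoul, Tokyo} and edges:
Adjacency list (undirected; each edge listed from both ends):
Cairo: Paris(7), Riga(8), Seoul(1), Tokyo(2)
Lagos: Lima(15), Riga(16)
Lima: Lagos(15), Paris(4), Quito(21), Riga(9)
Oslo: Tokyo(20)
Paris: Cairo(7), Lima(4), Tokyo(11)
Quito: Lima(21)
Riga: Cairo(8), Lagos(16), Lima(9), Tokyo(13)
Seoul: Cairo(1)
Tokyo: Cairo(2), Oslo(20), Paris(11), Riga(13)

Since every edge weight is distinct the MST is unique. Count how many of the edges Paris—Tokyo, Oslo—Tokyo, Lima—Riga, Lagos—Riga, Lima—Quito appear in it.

Kruskal's algorithm — process edges by increasing weight (ties by edge label):
Cairo—Seoul (1): add — endpoints in different components.
Cairo—Tokyo (2): add — endpoints in different components.
Lima—Paris (4): add — endpoints in different components.
Cairo—Paris (7): add — endpoints in different components.
Cairo—Riga (8): add — endpoints in different components.
Lima—Riga (9): skip — Riga and Lima already connected.
Paris—Tokyo (11): skip — Paris and Tokyo already connected.
Riga—Tokyo (13): skip — Riga and Tokyo already connected.
Lagos—Lima (15): add — endpoints in different components.
Lagos—Riga (16): skip — Riga and Lagos already connected.
Oslo—Tokyo (20): add — endpoints in different components.
Lima—Quito (21): add — endpoints in different components.
MST edge set: {Cairo—Seoul, Cairo—Tokyo, Lima—Paris, Cairo—Paris, Cairo—Riga, Lagos—Lima, Oslo—Tokyo, Lima—Quito}.
Of the listed edges, {Oslo—Tokyo, Lima—Quito} are in the MST → 2.

2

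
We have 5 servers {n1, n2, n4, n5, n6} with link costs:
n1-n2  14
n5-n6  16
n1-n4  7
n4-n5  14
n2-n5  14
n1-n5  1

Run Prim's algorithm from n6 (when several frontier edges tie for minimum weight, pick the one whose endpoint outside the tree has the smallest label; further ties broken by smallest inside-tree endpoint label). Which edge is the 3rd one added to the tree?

Prim's algorithm from n6:
Step 1: frontier [n5-n6 16] → take n5-n6 (16); add n5.
Step 2: frontier [n1-n5 1, n2-n5 14, n4-n5 14] → take n1-n5 (1); add n1.
Step 3: frontier [n1-n4 7, n1-n2 14, n2-n5 14, n4-n5 14] → take n1-n4 (7); add n4.
Step 4: frontier [n1-n2 14, n2-n5 14] → take n1-n2 (14); add n2.
The 3rd edge added is n1-n4.

n1-n4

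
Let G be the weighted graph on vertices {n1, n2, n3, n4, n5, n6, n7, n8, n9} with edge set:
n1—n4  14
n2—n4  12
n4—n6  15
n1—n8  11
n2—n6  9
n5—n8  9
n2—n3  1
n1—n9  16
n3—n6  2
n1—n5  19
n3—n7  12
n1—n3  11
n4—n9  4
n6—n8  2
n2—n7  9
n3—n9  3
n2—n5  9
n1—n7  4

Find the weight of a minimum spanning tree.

34

Grow the tree from n4 using Prim:
Step 1: cheapest edge leaving the tree is n4—n9 (4); add n9.
Step 2: cheapest edge leaving the tree is n3—n9 (3); add n3.
Step 3: cheapest edge leaving the tree is n2—n3 (1); add n2.
Step 4: cheapest edge leaving the tree is n3—n6 (2); add n6.
Step 5: cheapest edge leaving the tree is n6—n8 (2); add n8.
Step 6: cheapest edge leaving the tree is n2—n5 (9); add n5.
Step 7: cheapest edge leaving the tree is n2—n7 (9); add n7.
Step 8: cheapest edge leaving the tree is n1—n7 (4); add n1.
MST edges: n4—n9, n3—n9, n2—n3, n3—n6, n6—n8, n2—n5, n2—n7, n1—n7; total weight 4+3+1+2+2+9+9+4 = 34.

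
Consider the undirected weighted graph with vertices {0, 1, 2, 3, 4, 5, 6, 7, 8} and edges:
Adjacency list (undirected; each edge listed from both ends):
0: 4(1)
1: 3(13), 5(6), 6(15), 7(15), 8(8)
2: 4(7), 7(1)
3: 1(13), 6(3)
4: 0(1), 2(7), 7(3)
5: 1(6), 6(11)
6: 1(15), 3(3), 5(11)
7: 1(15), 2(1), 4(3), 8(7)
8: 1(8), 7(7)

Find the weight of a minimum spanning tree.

40

Prim, starting at 4.
Step 1: frontier [0—4 1, 4—7 3, 2—4 7] → take 0—4 (1); add 0.
Step 2: frontier [4—7 3, 2—4 7] → take 4—7 (3); add 7.
Step 3: frontier [2—4 7, 2—7 1, 7—8 7, 1—7 15] → take 2—7 (1); add 2.
Step 4: frontier [7—8 7, 1—7 15] → take 7—8 (7); add 8.
Step 5: frontier [1—7 15, 1—8 8] → take 1—8 (8); add 1.
Step 6: frontier [1—5 6, 1—3 13, 1—6 15] → take 1—5 (6); add 5.
Step 7: frontier [1—3 13, 1—6 15, 5—6 11] → take 5—6 (11); add 6.
Step 8: frontier [1—3 13, 3—6 3] → take 3—6 (3); add 3.
MST edges: 0—4, 4—7, 2—7, 7—8, 1—8, 1—5, 5—6, 3—6; total weight 1+3+1+7+8+6+11+3 = 40.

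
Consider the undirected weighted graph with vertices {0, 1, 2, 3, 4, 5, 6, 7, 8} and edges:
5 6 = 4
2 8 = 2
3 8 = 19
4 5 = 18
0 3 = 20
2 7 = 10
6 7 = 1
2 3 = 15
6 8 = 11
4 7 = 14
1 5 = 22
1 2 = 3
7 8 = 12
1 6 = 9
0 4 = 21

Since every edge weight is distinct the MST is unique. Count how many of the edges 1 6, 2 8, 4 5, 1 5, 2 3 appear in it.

3

Kruskal: consider edges lightest-first.
6 7 (1): add — endpoints in different components.
2 8 (2): add — endpoints in different components.
1 2 (3): add — endpoints in different components.
5 6 (4): add — endpoints in different components.
1 6 (9): add — endpoints in different components.
2 7 (10): skip — 2 and 7 already connected.
6 8 (11): skip — 6 and 8 already connected.
7 8 (12): skip — 7 and 8 already connected.
4 7 (14): add — endpoints in different components.
2 3 (15): add — endpoints in different components.
4 5 (18): skip — 4 and 5 already connected.
3 8 (19): skip — 3 and 8 already connected.
0 3 (20): add — endpoints in different components.
MST edge set: {6 7, 2 8, 1 2, 5 6, 1 6, 4 7, 2 3, 0 3}.
Of the listed edges, {1 6, 2 8, 2 3} are in the MST → 3.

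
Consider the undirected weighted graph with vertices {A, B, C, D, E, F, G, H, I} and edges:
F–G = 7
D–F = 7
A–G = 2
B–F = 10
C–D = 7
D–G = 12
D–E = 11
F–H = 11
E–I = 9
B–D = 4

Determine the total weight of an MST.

Kruskal: consider edges lightest-first.
A–G (2): add — endpoints in different components.
B–D (4): add — endpoints in different components.
C–D (7): add — endpoints in different components.
D–F (7): add — endpoints in different components.
F–G (7): add — endpoints in different components.
E–I (9): add — endpoints in different components.
B–F (10): skip — B and F already connected.
D–E (11): add — endpoints in different components.
F–H (11): add — endpoints in different components.
MST edges: A–G, B–D, C–D, D–F, F–G, E–I, D–E, F–H; total weight 2+4+7+7+7+9+11+11 = 58.

58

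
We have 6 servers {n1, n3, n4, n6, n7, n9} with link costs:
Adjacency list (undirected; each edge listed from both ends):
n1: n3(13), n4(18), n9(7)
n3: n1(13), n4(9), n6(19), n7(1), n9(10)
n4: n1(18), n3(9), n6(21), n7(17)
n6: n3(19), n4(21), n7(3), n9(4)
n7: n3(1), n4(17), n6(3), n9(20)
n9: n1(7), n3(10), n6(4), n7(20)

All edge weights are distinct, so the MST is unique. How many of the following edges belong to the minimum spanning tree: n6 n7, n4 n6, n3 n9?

Kruskal's algorithm — process edges by increasing weight (ties by edge label):
n3 n7 (1): add. Components now {n3,n7} {n1} {n9} {n4} {n6}
n6 n7 (3): add. Components now {n3,n6,n7} {n1} {n9} {n4}
n6 n9 (4): add. Components now {n3,n6,n7,n9} {n1} {n4}
n1 n9 (7): add. Components now {n1,n3,n6,n7,n9} {n4}
n3 n4 (9): add. Components now {n1,n3,n4,n6,n7,n9}
MST edge set: {n3 n7, n6 n7, n6 n9, n1 n9, n3 n4}.
Of the listed edges, {n6 n7} are in the MST → 1.

1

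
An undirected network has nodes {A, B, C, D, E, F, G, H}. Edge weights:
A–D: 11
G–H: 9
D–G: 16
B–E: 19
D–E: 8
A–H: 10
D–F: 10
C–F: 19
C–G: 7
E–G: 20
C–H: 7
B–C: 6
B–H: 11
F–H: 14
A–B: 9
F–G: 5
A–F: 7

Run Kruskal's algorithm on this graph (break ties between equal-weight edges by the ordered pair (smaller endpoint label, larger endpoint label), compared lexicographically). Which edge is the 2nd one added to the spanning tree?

Sort edges by weight, then run Kruskal:
F–G (5): add — endpoints in different components.
B–C (6): add — endpoints in different components.
A–F (7): add — endpoints in different components.
C–G (7): add — endpoints in different components.
C–H (7): add — endpoints in different components.
D–E (8): add — endpoints in different components.
A–B (9): skip — A and B already connected.
G–H (9): skip — G and H already connected.
A–H (10): skip — A and H already connected.
D–F (10): add — endpoints in different components.
The 2nd edge added is B–C.

B-C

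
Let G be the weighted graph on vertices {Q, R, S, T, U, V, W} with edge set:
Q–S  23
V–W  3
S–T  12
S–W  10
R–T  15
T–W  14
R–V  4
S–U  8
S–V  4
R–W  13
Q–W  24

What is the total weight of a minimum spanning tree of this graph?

54

Kruskal: consider edges lightest-first.
V–W (3): add — endpoints in different components.
R–V (4): add — endpoints in different components.
S–V (4): add — endpoints in different components.
S–U (8): add — endpoints in different components.
S–W (10): skip — W and S already connected.
S–T (12): add — endpoints in different components.
R–W (13): skip — R and W already connected.
T–W (14): skip — W and T already connected.
R–T (15): skip — R and T already connected.
Q–S (23): add — endpoints in different components.
MST edges: V–W, R–V, S–V, S–U, S–T, Q–S; total weight 3+4+4+8+12+23 = 54.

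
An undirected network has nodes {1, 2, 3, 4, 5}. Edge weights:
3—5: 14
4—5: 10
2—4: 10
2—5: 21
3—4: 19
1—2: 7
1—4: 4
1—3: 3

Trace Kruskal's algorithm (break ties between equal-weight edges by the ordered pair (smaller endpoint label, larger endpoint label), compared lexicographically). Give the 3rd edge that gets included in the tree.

Kruskal's algorithm — process edges by increasing weight (ties by edge label):
1—3 (3): add — endpoints in different components.
1—4 (4): add — endpoints in different components.
1—2 (7): add — endpoints in different components.
2—4 (10): skip — 2 and 4 already connected.
4—5 (10): add — endpoints in different components.
The 3rd edge added is 1—2.

1-2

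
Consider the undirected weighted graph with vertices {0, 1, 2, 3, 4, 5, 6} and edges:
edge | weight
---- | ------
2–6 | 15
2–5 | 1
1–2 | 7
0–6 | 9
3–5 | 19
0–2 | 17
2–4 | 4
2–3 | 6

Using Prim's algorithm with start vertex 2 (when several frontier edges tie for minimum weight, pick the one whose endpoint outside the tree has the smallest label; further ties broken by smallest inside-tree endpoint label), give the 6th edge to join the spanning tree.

0-6

Prim's algorithm from 2:
Step 1: frontier [2–5 1, 2–4 4, 2–3 6, 1–2 7, 2–6 15, 0–2 17] → take 2–5 (1); add 5.
Step 2: frontier [2–4 4, 2–3 6, 1–2 7, 2–6 15, 0–2 17, 3–5 19] → take 2–4 (4); add 4.
Step 3: frontier [2–3 6, 1–2 7, 2–6 15, 0–2 17, 3–5 19] → take 2–3 (6); add 3.
Step 4: frontier [1–2 7, 2–6 15, 0–2 17] → take 1–2 (7); add 1.
Step 5: frontier [2–6 15, 0–2 17] → take 2–6 (15); add 6.
Step 6: frontier [0–2 17, 0–6 9] → take 0–6 (9); add 0.
The 6th edge added is 0–6.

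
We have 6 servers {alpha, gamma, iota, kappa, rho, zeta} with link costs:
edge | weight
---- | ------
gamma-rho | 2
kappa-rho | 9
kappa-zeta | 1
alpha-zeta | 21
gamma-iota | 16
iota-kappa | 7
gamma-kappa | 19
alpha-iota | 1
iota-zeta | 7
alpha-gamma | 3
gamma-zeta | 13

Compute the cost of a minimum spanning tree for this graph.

Kruskal's algorithm — process edges by increasing weight (ties by edge label):
alpha-iota (1): add — endpoints in different components.
kappa-zeta (1): add — endpoints in different components.
gamma-rho (2): add — endpoints in different components.
alpha-gamma (3): add — endpoints in different components.
iota-kappa (7): add — endpoints in different components.
MST edges: alpha-iota, kappa-zeta, gamma-rho, alpha-gamma, iota-kappa; total weight 1+1+2+3+7 = 14.

14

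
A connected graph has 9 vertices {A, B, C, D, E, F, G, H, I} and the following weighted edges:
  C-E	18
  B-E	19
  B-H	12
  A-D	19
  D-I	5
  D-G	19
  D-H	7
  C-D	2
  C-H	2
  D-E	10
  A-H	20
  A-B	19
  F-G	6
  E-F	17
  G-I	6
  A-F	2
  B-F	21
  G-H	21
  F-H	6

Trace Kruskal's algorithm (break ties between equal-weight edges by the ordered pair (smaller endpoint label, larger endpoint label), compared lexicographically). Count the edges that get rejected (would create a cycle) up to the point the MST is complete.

2

Kruskal: consider edges lightest-first.
A-F (2): add — endpoints in different components.
C-D (2): add — endpoints in different components.
C-H (2): add — endpoints in different components.
D-I (5): add — endpoints in different components.
F-G (6): add — endpoints in different components.
F-H (6): add — endpoints in different components.
G-I (6): skip — G and I already connected.
D-H (7): skip — D and H already connected.
D-E (10): add — endpoints in different components.
B-H (12): add — endpoints in different components.
Edges rejected before the tree was complete: 2.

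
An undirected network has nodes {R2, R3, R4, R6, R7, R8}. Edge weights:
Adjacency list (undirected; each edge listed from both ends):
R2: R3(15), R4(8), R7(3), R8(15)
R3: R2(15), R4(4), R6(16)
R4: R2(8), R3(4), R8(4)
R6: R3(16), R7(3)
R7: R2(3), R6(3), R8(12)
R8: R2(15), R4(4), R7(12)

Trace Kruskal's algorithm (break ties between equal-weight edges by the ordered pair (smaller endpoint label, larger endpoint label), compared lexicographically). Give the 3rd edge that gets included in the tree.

Kruskal: consider edges lightest-first.
R2–R7 (3): add. Components now {R6} {R2,R7} {R4} {R3} {R8}
R6–R7 (3): add. Components now {R2,R6,R7} {R4} {R3} {R8}
R3–R4 (4): add. Components now {R2,R6,R7} {R3,R4} {R8}
R4–R8 (4): add. Components now {R2,R6,R7} {R3,R4,R8}
R2–R4 (8): add. Components now {R2,R3,R4,R6,R7,R8}
The 3rd edge added is R3–R4.

R3-R4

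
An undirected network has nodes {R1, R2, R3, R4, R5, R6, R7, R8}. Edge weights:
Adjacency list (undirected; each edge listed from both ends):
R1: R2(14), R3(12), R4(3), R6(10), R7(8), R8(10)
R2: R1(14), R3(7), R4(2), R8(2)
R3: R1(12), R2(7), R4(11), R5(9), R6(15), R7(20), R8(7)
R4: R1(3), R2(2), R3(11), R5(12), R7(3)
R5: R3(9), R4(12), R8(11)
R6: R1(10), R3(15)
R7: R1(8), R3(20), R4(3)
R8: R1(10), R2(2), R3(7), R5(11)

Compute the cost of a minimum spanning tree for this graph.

Sort edges by weight, then run Kruskal:
R2 R4 (2): add — endpoints in different components.
R2 R8 (2): add — endpoints in different components.
R1 R4 (3): add — endpoints in different components.
R4 R7 (3): add — endpoints in different components.
R2 R3 (7): add — endpoints in different components.
R3 R8 (7): skip — R8 and R3 already connected.
R1 R7 (8): skip — R1 and R7 already connected.
R3 R5 (9): add — endpoints in different components.
R1 R6 (10): add — endpoints in different components.
MST edges: R2 R4, R2 R8, R1 R4, R4 R7, R2 R3, R3 R5, R1 R6; total weight 2+2+3+3+7+9+10 = 36.

36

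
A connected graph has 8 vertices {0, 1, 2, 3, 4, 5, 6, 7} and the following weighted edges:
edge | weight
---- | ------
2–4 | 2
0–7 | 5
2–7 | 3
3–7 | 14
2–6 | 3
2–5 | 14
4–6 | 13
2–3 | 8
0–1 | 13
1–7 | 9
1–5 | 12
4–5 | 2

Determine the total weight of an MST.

Prim's algorithm from 1:
Step 1: frontier [1–7 9, 1–5 12, 0–1 13] → take 1–7 (9); add 7.
Step 2: frontier [1–5 12, 0–1 13, 2–7 3, 0–7 5, 3–7 14] → take 2–7 (3); add 2.
Step 3: frontier [1–5 12, 0–1 13, 2–4 2, 2–6 3, 2–3 8, 2–5 14, 0–7 5, 3–7 14] → take 2–4 (2); add 4.
Step 4: frontier [1–5 12, 0–1 13, 2–6 3, 2–3 8, 2–5 14, 4–5 2, 4–6 13, 0–7 5, 3–7 14] → take 4–5 (2); add 5.
Step 5: frontier [0–1 13, 2–6 3, 2–3 8, 4–6 13, 0–7 5, 3–7 14] → take 2–6 (3); add 6.
Step 6: frontier [0–1 13, 2–3 8, 0–7 5, 3–7 14] → take 0–7 (5); add 0.
Step 7: frontier [2–3 8, 3–7 14] → take 2–3 (8); add 3.
MST edges: 1–7, 2–7, 2–4, 4–5, 2–6, 0–7, 2–3; total weight 9+3+2+2+3+5+8 = 32.

32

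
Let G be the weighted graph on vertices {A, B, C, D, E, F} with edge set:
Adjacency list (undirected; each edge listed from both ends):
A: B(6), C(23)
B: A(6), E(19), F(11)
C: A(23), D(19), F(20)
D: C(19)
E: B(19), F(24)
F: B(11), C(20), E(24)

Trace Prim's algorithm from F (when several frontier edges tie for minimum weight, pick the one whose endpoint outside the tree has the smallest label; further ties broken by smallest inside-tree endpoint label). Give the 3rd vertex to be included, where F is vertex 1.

A

Prim's algorithm from F:
Step 1: frontier [B-F 11, C-F 20, E-F 24] → take B-F (11); add B.
Step 2: frontier [A-B 6, B-E 19, C-F 20, E-F 24] → take A-B (6); add A.
Step 3: frontier [A-C 23, B-E 19, C-F 20, E-F 24] → take B-E (19); add E.
Step 4: frontier [A-C 23, C-F 20] → take C-F (20); add C.
Step 5: frontier [C-D 19] → take C-D (19); add D.
Vertex order: F, B, A, E, C, D. The 3rd vertex is A.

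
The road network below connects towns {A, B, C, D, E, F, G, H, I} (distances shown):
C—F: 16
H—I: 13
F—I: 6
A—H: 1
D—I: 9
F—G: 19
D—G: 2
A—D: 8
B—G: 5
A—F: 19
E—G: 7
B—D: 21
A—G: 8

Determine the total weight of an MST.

Prim, starting at B.
Step 1: cheapest edge leaving the tree is B—G (5); add G.
Step 2: cheapest edge leaving the tree is D—G (2); add D.
Step 3: cheapest edge leaving the tree is E—G (7); add E.
Step 4: cheapest edge leaving the tree is A—D (8); add A.
Step 5: cheapest edge leaving the tree is A—H (1); add H.
Step 6: cheapest edge leaving the tree is D—I (9); add I.
Step 7: cheapest edge leaving the tree is F—I (6); add F.
Step 8: cheapest edge leaving the tree is C—F (16); add C.
MST edges: B—G, D—G, E—G, A—D, A—H, D—I, F—I, C—F; total weight 5+2+7+8+1+9+6+16 = 54.

54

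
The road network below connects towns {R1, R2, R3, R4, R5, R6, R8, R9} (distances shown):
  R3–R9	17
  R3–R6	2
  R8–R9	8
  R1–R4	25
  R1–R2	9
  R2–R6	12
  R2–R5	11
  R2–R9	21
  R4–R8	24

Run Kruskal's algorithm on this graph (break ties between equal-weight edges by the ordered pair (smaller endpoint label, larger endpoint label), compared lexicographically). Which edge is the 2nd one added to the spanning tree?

R8-R9

Sort edges by weight, then run Kruskal:
R3–R6 (2): add — endpoints in different components.
R8–R9 (8): add — endpoints in different components.
R1–R2 (9): add — endpoints in different components.
R2–R5 (11): add — endpoints in different components.
R2–R6 (12): add — endpoints in different components.
R3–R9 (17): add — endpoints in different components.
R2–R9 (21): skip — R2 and R9 already connected.
R4–R8 (24): add — endpoints in different components.
The 2nd edge added is R8–R9.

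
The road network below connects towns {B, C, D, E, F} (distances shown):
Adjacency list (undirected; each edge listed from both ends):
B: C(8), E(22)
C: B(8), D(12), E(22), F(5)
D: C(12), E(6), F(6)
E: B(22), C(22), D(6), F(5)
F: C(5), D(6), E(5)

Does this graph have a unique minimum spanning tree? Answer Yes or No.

Kruskal: consider edges lightest-first.
C F (5): add. Components now {B} {C,F} {D} {E}
E F (5): add. Components now {B} {C,E,F} {D}
D E (6): add. Components now {B} {C,D,E,F}
D F (6): skip — D and F already connected.
B C (8): add. Components now {B,C,D,E,F}
Non-tree edge D F has weight 6, equal to the heaviest edge on its tree cycle — swapping gives another MST of the same weight. Not unique.

No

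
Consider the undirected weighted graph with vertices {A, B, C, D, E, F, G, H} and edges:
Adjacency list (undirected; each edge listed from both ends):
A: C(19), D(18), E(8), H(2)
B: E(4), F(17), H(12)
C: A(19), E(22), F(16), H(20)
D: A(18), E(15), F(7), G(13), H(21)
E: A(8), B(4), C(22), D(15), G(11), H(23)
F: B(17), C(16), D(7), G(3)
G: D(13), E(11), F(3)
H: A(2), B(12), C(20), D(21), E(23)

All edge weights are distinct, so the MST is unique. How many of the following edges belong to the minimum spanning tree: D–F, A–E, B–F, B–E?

3

Kruskal: consider edges lightest-first.
A–H (2): add — endpoints in different components.
F–G (3): add — endpoints in different components.
B–E (4): add — endpoints in different components.
D–F (7): add — endpoints in different components.
A–E (8): add — endpoints in different components.
E–G (11): add — endpoints in different components.
B–H (12): skip — B and H already connected.
D–G (13): skip — D and G already connected.
D–E (15): skip — D and E already connected.
C–F (16): add — endpoints in different components.
MST edge set: {A–H, F–G, B–E, D–F, A–E, E–G, C–F}.
Of the listed edges, {D–F, A–E, B–E} are in the MST → 3.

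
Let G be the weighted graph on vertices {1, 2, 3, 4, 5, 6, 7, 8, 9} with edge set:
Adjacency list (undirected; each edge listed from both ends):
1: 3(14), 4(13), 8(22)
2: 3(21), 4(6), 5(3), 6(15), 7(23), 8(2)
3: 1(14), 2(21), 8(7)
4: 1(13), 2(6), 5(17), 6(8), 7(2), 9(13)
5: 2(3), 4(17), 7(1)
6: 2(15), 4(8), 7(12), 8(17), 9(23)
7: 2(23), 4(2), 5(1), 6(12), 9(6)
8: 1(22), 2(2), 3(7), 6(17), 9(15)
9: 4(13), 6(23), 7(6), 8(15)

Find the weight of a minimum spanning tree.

42

Grow the tree from 2 using Prim:
Step 1: cheapest edge leaving the tree is 2–8 (2); add 8.
Step 2: cheapest edge leaving the tree is 2–5 (3); add 5.
Step 3: cheapest edge leaving the tree is 5–7 (1); add 7.
Step 4: cheapest edge leaving the tree is 4–7 (2); add 4.
Step 5: cheapest edge leaving the tree is 7–9 (6); add 9.
Step 6: cheapest edge leaving the tree is 3–8 (7); add 3.
Step 7: cheapest edge leaving the tree is 4–6 (8); add 6.
Step 8: cheapest edge leaving the tree is 1–4 (13); add 1.
MST edges: 2–8, 2–5, 5–7, 4–7, 7–9, 3–8, 4–6, 1–4; total weight 2+3+1+2+6+7+8+13 = 42.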